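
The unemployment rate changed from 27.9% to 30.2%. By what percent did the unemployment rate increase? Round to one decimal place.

8.2%

The change is 30.2 − 27.9 = 2.3 percentage points.
Relative to the original 27.9%, that is 2.3 ÷ 27.9 ≈ 8.2%.
So the unemployment rate rose by 8.2%.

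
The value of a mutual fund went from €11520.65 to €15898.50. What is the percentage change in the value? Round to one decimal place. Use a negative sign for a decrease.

Change: €15898.50 − €11520.65 = €4377.85.
Relative to the original: €4377.85 ÷ €11520.65 ≈ 38.0%.

38.0%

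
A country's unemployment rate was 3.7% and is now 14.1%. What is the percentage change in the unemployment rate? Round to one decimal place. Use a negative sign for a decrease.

281.1%

The change is 14.1 − 3.7 = 10.4 percentage points.
Relative to the original 3.7%, that is 10.4 ÷ 3.7 ≈ 281.1%.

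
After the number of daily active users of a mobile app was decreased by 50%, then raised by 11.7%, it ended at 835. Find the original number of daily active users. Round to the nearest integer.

1,495

Undoing the 11.7% increase: 835 ÷ 1.117 ≈ 747.538048.
Undoing the 50% decrease: 747.538048 ÷ 0.5 ≈ 1,495.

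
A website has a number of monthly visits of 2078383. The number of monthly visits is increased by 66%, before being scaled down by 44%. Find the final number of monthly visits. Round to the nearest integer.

1932065

66% increase: 2078383 × 1.66 = 3450115.78.
After the 44% decrease: 3450115.78 × 0.56 = 1932064.8368 ≈ 1932065.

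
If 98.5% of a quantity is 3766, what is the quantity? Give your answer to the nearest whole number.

3766 ÷ 0.985 ≈ 3823.

3823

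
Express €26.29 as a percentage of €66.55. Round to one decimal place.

39.5%

€26.29 ÷ €66.55 ≈ 39.5%.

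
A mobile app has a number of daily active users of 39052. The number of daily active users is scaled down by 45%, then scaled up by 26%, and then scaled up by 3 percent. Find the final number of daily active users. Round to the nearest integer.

After the 45% decrease: 39052 × 0.55 = 21478.6.
After the 26% increase: 21478.6 × 1.26 = 27063.036.
3% increase: 27063.036 × 1.03 = 27874.92708 ≈ 27875.

27875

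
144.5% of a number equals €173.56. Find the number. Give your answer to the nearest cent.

€120.11

€173.56 ÷ 1.445 ≈ €120.11.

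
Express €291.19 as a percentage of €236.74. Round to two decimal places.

€291.19 ÷ €236.74 ≈ 123.00%.

123.00%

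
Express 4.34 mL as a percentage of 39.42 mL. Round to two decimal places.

4.34 mL ÷ 39.42 mL ≈ 11.01%.

11.01%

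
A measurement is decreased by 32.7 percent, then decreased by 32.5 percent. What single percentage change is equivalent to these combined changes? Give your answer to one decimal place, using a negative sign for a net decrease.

A 32.7% decrease multiplies by 0.673.
Then a 32.5% decrease: 0.673 × 0.675 = 0.454275.
Overall factor 0.454275, i.e. -54.6%.

-54.6%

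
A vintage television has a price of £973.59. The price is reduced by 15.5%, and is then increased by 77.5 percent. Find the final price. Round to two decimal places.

£1460.26

Apply the 15.5% decrease: £973.59 × 0.845 = £822.68355.
Apply the 77.5% increase: £822.68355 × 1.775 = £1460.26330125 ≈ £1460.26.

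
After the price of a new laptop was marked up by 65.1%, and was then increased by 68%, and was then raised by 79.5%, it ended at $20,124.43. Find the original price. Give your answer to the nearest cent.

The overall multiplier applied was 1.651 × 1.68 × 1.795 = 4.9787556.
So the original price was $20,124.43 ÷ 4.9787556 ≈ $4,042.06.

$4,042.06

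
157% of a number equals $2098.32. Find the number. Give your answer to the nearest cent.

$2098.32 ÷ 1.57 ≈ $1336.51.

$1336.51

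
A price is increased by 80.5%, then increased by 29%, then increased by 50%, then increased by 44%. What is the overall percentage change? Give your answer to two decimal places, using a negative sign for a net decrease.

An 80.5% increase multiplies by 1.805.
Then a 29% increase: 1.805 × 1.29 = 2.32845.
Then a 50% increase: 2.32845 × 1.5 = 3.492675.
Then a 44% increase: 3.492675 × 1.44 = 5.029452.
Overall factor 5.029452, i.e. 402.95%.

402.95%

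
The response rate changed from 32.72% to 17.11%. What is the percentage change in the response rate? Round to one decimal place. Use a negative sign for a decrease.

-47.7%

The change is 17.11 − 32.72 = -15.61 percentage points.
Relative to the original 32.72%, that is -15.61 ÷ 32.72 ≈ -47.7%.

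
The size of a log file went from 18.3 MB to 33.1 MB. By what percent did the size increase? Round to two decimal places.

80.87%

Change: 33.1 − 18.3 = 14.8.
Relative to the original: 14.8 ÷ 18.3 ≈ 80.87%.
So the size increased by 80.87%.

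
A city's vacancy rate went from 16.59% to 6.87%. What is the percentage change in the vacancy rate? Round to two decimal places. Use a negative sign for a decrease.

The change is 6.87 − 16.59 = -9.72 percentage points.
Relative to the original 16.59%, that is -9.72 ÷ 16.59 ≈ -58.59%.

-58.59%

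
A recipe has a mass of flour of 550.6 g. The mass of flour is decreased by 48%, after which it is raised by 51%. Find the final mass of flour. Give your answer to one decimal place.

Each change multiplies by a factor: 0.52 × 1.51 = 0.7852.
550.6 × 0.7852 = 432.33112 ≈ 432.3.

432.3 g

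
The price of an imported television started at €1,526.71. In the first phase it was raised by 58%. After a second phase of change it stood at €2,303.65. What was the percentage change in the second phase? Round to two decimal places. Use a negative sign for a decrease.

-4.50%

After the first phase: €1,526.71 × 1.58 = €2412.2018.
Second-phase multiplier: €2,303.65 ÷ €2412.2018 ≈ 0.954999.
That is a change of -4.50%.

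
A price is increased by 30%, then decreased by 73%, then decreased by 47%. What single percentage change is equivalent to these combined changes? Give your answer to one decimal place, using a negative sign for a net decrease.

A 30% increase multiplies by 1.3.
Then a 73% decrease: 1.3 × 0.27 = 0.351.
Then a 47% decrease: 0.351 × 0.53 = 0.18603.
Overall factor 0.18603, i.e. -81.4%.

-81.4%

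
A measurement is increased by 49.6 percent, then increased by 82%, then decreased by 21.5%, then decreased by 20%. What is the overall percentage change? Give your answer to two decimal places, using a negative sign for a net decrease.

The combined multiplier is 1.496 × 1.82 × 0.785 × 0.8 = 1.70986816.
That corresponds to an increase of 70.99%.

70.99%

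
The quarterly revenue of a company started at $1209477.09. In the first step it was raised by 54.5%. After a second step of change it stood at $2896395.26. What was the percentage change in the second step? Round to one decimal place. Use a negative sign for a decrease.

55.0%

After the first step: $1209477.09 × 1.545 = $1868642.10405.
Second-step multiplier: $2896395.26 ÷ $1868642.10405 ≈ 1.55.
That is a change of 55.0%.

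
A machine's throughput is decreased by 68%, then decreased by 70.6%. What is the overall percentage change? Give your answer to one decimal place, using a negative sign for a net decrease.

-90.6%

A 68% decrease multiplies by 0.32.
Then a 70.6% decrease: 0.32 × 0.294 = 0.09408.
Overall factor 0.09408, i.e. -90.6%.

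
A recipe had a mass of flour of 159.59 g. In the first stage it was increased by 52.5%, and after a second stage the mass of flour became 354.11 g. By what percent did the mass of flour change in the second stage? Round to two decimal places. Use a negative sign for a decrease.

45.50%

After the first stage: 159.59 × 1.525 = 243.37475.
Second-stage multiplier: 354.11 ÷ 243.37475 ≈ 1.454999.
That is a change of 45.50%.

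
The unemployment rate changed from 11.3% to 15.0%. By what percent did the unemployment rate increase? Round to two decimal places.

32.74%

The change is 15.0 − 11.3 = 3.7 percentage points.
Relative to the original 11.3%, that is 3.7 ÷ 11.3 ≈ 32.74%.
So the unemployment rate rose by 32.74%.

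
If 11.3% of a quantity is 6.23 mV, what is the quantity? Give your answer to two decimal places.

55.13 mV

6.23 mV ÷ 0.113 ≈ 55.13 mV.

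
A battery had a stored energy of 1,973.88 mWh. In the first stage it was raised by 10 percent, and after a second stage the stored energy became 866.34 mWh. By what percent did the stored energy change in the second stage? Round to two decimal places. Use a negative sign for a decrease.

After the first stage: 1,973.88 × 1.1 = 2171.268.
Second-stage multiplier: 866.34 ÷ 2171.268 ≈ 0.399002.
That is a change of -60.10%.

-60.10%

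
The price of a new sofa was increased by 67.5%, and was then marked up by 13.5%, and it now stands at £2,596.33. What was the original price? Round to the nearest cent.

£1,365.68

Undoing the 13.5% increase: £2,596.33 ÷ 1.135 ≈ £2287.515419.
Undoing the 67.5% increase: £2287.515419 ÷ 1.675 ≈ £1,365.68.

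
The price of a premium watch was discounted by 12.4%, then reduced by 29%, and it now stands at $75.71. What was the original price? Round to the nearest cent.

The overall multiplier applied was 0.876 × 0.71 = 0.62196.
So the original price was $75.71 ÷ 0.62196 ≈ $121.73.

$121.73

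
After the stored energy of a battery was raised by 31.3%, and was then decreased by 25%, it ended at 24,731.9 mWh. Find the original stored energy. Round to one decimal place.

25,114.9 mWh

The overall multiplier applied was 1.313 × 0.75 = 0.98475.
So the original stored energy was 24,731.9 ÷ 0.98475 ≈ 25,114.9 mWh.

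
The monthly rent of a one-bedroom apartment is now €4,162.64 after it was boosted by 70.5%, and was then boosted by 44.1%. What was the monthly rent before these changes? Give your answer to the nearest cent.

Undoing the 44.1% increase: €4,162.64 ÷ 1.441 ≈ €2888.716169.
Undoing the 70.5% increase: €2888.716169 ÷ 1.705 ≈ €1,694.26.

€1,694.26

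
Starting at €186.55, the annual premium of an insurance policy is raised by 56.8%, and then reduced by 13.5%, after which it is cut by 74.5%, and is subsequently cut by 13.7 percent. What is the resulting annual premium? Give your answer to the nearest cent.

€55.68

Each change multiplies by a factor: 1.568 × 0.865 × 0.255 × 0.863 = 0.2984785608.
€186.55 × 0.2984785608 = €55.68117551724 ≈ €55.68.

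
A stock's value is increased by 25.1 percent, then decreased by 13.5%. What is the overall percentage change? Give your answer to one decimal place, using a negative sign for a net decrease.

A 25.1% increase multiplies by 1.251.
Then a 13.5% decrease: 1.251 × 0.865 = 1.082115.
Overall factor 1.082115, i.e. 8.2%.

8.2%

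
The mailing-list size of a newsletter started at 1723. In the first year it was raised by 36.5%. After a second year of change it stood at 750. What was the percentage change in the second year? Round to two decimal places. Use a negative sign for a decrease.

After the first year: 1723 × 1.365 = 2351.895.
Second-year multiplier: 750 ÷ 2351.895 ≈ 0.318892.
That is a change of -68.11%.

-68.11%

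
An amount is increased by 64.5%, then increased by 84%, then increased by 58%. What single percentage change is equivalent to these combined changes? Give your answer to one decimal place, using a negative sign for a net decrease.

378.2%

The combined multiplier is 1.645 × 1.84 × 1.58 = 4.782344.
That corresponds to an increase of 378.2%.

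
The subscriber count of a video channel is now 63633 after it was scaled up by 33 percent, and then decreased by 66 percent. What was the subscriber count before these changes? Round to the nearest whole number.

140719

The overall multiplier applied was 1.33 × 0.34 = 0.4522.
So the original subscriber count was 63633 ÷ 0.4522 ≈ 140719.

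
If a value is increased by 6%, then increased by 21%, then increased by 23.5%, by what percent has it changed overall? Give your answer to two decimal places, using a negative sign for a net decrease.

58.40%

A 6% increase multiplies by 1.06.
Then a 21% increase: 1.06 × 1.21 = 1.2826.
Then a 23.5% increase: 1.2826 × 1.235 = 1.584011.
Overall factor 1.584011, i.e. 58.40%.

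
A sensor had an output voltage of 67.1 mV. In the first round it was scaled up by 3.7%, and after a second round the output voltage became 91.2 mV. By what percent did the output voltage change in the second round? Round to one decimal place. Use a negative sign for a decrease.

31.1%

After the first round: 67.1 × 1.037 = 69.5827.
Second-round multiplier: 91.2 ÷ 69.5827 ≈ 1.31067.
That is a change of 31.1%.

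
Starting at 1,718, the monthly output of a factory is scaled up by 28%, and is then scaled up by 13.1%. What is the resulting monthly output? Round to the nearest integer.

2,487

Apply the 28% increase: 1,718 × 1.28 = 2199.04.
After the 13.1% increase: 2199.04 × 1.131 = 2487.11424 ≈ 2,487.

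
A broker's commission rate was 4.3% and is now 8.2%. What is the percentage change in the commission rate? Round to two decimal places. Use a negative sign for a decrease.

90.70%

The change is 8.2 − 4.3 = 3.9 percentage points.
Relative to the original 4.3%, that is 3.9 ÷ 4.3 ≈ 90.70%.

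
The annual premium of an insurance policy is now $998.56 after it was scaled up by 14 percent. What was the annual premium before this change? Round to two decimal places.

$875.93

The overall multiplier applied was 1.14.
So the original annual premium was $998.56 ÷ 1.14 ≈ $875.93.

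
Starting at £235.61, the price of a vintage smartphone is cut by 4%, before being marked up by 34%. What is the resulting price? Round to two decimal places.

Each change multiplies by a factor: 0.96 × 1.34 = 1.2864.
£235.61 × 1.2864 = £303.088704 ≈ £303.09.

£303.09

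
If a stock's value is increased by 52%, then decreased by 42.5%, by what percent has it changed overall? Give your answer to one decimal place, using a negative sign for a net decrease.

A 52% increase multiplies by 1.52.
Then a 42.5% decrease: 1.52 × 0.575 = 0.874.
Overall factor 0.874, i.e. -12.6%.

-12.6%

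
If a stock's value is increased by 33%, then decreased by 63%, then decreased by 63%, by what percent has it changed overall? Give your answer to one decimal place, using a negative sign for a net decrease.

A 33% increase multiplies by 1.33.
Then a 63% decrease: 1.33 × 0.37 = 0.4921.
Then a 63% decrease: 0.4921 × 0.37 = 0.182077.
Overall factor 0.182077, i.e. -81.8%.

-81.8%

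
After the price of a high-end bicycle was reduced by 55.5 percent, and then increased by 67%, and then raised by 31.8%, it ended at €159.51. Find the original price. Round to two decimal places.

The overall multiplier applied was 0.445 × 1.67 × 1.318 = 0.9794717.
So the original price was €159.51 ÷ 0.9794717 ≈ €162.85.

€162.85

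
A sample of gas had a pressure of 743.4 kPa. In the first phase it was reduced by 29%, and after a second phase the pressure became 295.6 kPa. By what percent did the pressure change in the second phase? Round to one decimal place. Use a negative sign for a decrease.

After the first phase: 743.4 × 0.71 = 527.814.
Second-phase multiplier: 295.6 ÷ 527.814 ≈ 0.56005.
That is a change of -44.0%.

-44.0%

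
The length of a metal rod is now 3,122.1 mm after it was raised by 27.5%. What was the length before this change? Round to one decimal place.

The overall multiplier applied was 1.275.
So the original length was 3,122.1 ÷ 1.275 ≈ 2,448.7 mm.

2,448.7 mm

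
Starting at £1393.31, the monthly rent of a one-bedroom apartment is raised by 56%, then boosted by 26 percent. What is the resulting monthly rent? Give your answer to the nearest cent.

£2738.69

Each change multiplies by a factor: 1.56 × 1.26 = 1.9656.
£1393.31 × 1.9656 = £2738.690136 ≈ £2738.69.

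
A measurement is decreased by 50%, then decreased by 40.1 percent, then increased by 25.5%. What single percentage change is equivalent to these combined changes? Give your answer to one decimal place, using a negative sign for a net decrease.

-62.4%

The combined multiplier is 0.5 × 0.599 × 1.255 = 0.3758725.
That corresponds to a decrease of 62.4%.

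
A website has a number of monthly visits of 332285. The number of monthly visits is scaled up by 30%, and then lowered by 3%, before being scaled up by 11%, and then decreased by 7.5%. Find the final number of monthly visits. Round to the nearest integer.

After the 30% increase: 332285 × 1.3 = 431970.5.
After the 3% decrease: 431970.5 × 0.97 = 419011.385.
Apply the 11% increase: 419011.385 × 1.11 = 465102.63735.
Apply the 7.5% decrease: 465102.63735 × 0.925 = 430219.93954875 ≈ 430220.

430220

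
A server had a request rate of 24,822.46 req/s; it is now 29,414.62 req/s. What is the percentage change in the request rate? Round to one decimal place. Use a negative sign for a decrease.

18.5%

Change: 29,414.62 − 24,822.46 = 4,592.16.
Relative to the original: 4,592.16 ÷ 24,822.46 ≈ 18.5%.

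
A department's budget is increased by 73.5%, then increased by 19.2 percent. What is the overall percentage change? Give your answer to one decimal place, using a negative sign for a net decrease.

A 73.5% increase multiplies by 1.735.
Then a 19.2% increase: 1.735 × 1.192 = 2.06812.
Overall factor 2.06812, i.e. 106.8%.

106.8%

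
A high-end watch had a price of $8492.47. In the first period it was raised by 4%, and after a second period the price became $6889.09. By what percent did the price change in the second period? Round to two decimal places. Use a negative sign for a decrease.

After the first period: $8492.47 × 1.04 = $8832.1688.
Second-period multiplier: $6889.09 ÷ $8832.1688 ≈ 0.78.
That is a change of -22.00%.

-22.00%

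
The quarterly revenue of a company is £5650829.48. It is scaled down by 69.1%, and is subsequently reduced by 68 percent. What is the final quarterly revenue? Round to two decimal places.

£558754.02

Apply the 69.1% decrease: £5650829.48 × 0.309 = £1746106.30932.
After the 68% decrease: £1746106.30932 × 0.32 = £558754.0189824 ≈ £558754.02.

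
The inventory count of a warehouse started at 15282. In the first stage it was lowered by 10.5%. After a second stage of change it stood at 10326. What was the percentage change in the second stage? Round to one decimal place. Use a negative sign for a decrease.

After the first stage: 15282 × 0.895 = 13677.39.
Second-stage multiplier: 10326 ÷ 13677.39 ≈ 0.75497.
That is a change of -24.5%.

-24.5%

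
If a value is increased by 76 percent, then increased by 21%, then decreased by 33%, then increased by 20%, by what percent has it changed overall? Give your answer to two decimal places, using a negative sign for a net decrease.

The combined multiplier is 1.76 × 1.21 × 0.67 × 1.2 = 1.7121984.
That corresponds to an increase of 71.22%.

71.22%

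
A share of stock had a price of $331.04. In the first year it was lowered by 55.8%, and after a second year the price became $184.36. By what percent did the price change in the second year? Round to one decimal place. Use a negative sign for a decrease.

26.0%

After the first year: $331.04 × 0.442 = $146.31968.
Second-year multiplier: $184.36 ÷ $146.31968 ≈ 1.25998.
That is a change of 26.0%.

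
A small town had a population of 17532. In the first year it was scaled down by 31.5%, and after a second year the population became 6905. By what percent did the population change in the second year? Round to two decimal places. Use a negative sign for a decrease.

After the first year: 17532 × 0.685 = 12009.42.
Second-year multiplier: 6905 ÷ 12009.42 ≈ 0.574965.
That is a change of -42.50%.

-42.50%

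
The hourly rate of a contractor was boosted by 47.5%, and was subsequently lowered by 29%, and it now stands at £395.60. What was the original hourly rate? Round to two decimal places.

Undoing the 29% decrease: £395.60 ÷ 0.71 ≈ £557.183099.
Undoing the 47.5% increase: £557.183099 ÷ 1.475 ≈ £377.75.

£377.75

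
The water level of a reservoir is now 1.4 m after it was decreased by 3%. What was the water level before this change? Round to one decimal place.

The overall multiplier applied was 0.97.
So the original water level was 1.4 ÷ 0.97 ≈ 1.4 m.

1.4 m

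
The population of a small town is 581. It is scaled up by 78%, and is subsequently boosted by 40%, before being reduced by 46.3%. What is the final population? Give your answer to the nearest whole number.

Each change multiplies by a factor: 1.78 × 1.4 × 0.537 = 1.338204.
581 × 1.338204 = 777.496524 ≈ 777.

777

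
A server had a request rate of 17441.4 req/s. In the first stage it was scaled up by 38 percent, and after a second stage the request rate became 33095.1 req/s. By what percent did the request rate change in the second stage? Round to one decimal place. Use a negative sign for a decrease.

After the first stage: 17441.4 × 1.38 = 24069.132.
Second-stage multiplier: 33095.1 ÷ 24069.132 ≈ 1.375.
That is a change of 37.5%.

37.5%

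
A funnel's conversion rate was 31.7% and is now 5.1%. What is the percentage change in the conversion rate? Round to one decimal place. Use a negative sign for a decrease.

The change is 5.1 − 31.7 = -26.6 percentage points.
Relative to the original 31.7%, that is -26.6 ÷ 31.7 ≈ -83.9%.

-83.9%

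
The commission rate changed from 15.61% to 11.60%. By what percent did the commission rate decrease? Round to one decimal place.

The change is 11.60 − 15.61 = -4.01 percentage points.
Relative to the original 15.61%, that is -4.01 ÷ 15.61 ≈ -25.7%.
So the commission rate fell by 25.7%.

25.7%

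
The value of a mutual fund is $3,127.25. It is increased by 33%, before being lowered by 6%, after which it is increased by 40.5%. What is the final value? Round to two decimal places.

Each change multiplies by a factor: 1.33 × 0.94 × 1.405 = 1.756531.
$3,127.25 × 1.756531 = $5493.11156975 ≈ $5,493.11.

$5,493.11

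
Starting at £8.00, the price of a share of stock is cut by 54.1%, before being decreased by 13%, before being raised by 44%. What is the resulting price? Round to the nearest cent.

£4.60

54.1% decrease: £8.00 × 0.459 = £3.672.
Apply the 13% decrease: £3.672 × 0.87 = £3.19464.
After the 44% increase: £3.19464 × 1.44 = £4.6002816 ≈ £4.60.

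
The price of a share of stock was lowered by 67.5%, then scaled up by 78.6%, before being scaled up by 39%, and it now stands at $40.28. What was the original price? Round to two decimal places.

The overall multiplier applied was 0.325 × 1.786 × 1.39 = 0.8068255.
So the original price was $40.28 ÷ 0.8068255 ≈ $49.92.

$49.92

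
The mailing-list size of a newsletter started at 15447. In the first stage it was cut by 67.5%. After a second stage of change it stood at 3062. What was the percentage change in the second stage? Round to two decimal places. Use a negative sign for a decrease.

After the first stage: 15447 × 0.325 = 5020.275.
Second-stage multiplier: 3062 ÷ 5020.275 ≈ 0.609927.
That is a change of -39.01%.

-39.01%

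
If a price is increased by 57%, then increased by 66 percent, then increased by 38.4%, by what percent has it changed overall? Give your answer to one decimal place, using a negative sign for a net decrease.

260.7%

The combined multiplier is 1.57 × 1.66 × 1.384 = 3.6069808.
That corresponds to an increase of 260.7%.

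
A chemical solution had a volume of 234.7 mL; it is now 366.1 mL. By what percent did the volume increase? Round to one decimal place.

56.0%

Change: 366.1 − 234.7 = 131.4.
Relative to the original: 131.4 ÷ 234.7 ≈ 56.0%.
So the volume increased by 56.0%.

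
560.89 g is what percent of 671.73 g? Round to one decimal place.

560.89 g ÷ 671.73 g ≈ 83.5%.

83.5%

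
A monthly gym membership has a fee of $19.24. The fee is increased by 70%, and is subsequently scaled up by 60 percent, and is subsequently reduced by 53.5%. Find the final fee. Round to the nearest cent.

$24.33

70% increase: $19.24 × 1.7 = $32.708.
60% increase: $32.708 × 1.6 = $52.3328.
Apply the 53.5% decrease: $52.3328 × 0.465 = $24.334752 ≈ $24.33.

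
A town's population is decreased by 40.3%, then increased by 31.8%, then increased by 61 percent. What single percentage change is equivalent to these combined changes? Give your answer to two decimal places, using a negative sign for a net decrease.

26.68%

A 40.3% decrease multiplies by 0.597.
Then a 31.8% increase: 0.597 × 1.318 = 0.786846.
Then a 61% increase: 0.786846 × 1.61 = 1.26682206.
Overall factor 1.26682206, i.e. 26.68%.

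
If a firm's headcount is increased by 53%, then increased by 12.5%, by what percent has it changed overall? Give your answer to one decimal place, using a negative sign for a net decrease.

72.1%

The combined multiplier is 1.53 × 1.125 = 1.72125.
That corresponds to an increase of 72.1%.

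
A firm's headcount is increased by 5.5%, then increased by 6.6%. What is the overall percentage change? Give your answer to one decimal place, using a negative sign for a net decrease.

A 5.5% increase multiplies by 1.055.
Then a 6.6% increase: 1.055 × 1.066 = 1.12463.
Overall factor 1.12463, i.e. 12.5%.

12.5%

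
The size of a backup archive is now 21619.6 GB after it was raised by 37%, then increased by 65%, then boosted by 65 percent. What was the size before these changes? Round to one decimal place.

5796.4 GB

The overall multiplier applied was 1.37 × 1.65 × 1.65 = 3.729825.
So the original size was 21619.6 ÷ 3.729825 ≈ 5796.4 GB.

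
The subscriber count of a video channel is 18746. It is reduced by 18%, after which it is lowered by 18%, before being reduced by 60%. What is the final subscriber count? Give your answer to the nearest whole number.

Each change multiplies by a factor: 0.82 × 0.82 × 0.4 = 0.26896.
18746 × 0.26896 = 5041.92416 ≈ 5042.

5042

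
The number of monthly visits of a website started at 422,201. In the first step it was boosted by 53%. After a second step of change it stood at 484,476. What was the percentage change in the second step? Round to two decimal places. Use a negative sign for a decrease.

-25.00%

After the first step: 422,201 × 1.53 = 645967.53.
Second-step multiplier: 484,476 ÷ 645967.53 ≈ 0.750001.
That is a change of -25.00%.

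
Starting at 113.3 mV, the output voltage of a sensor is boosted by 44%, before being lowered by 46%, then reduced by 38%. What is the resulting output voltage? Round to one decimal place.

After the 44% increase: 113.3 × 1.44 = 163.152.
Apply the 46% decrease: 163.152 × 0.54 = 88.10208.
After the 38% decrease: 88.10208 × 0.62 = 54.6232896 ≈ 54.6.

54.6 mV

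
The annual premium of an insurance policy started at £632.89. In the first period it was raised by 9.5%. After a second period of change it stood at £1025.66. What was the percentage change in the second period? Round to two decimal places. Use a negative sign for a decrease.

After the first period: £632.89 × 1.095 = £693.01455.
Second-period multiplier: £1025.66 ÷ £693.01455 ≈ 1.479998.
That is a change of 48.00%.

48.00%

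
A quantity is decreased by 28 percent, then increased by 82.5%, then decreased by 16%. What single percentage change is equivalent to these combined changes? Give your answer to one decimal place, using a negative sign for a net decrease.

The combined multiplier is 0.72 × 1.825 × 0.84 = 1.10376.
That corresponds to an increase of 10.4%.

10.4%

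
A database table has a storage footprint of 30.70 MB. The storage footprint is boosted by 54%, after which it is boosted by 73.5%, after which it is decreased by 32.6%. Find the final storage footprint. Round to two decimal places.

Apply the 54% increase: 30.70 × 1.54 = 47.278.
After the 73.5% increase: 47.278 × 1.735 = 82.02733.
After the 32.6% decrease: 82.02733 × 0.674 = 55.28642042 ≈ 55.29.

55.29 MB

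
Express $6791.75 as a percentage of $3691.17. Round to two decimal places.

$6791.75 ÷ $3691.17 ≈ 184.00%.

184.00%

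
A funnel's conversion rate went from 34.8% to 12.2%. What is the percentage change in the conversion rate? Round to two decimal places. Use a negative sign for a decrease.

The change is 12.2 − 34.8 = -22.6 percentage points.
Relative to the original 34.8%, that is -22.6 ÷ 34.8 ≈ -64.94%.

-64.94%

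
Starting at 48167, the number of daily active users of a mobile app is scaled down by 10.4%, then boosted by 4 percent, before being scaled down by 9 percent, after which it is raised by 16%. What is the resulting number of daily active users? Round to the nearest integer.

47379

After the 10.4% decrease: 48167 × 0.896 = 43157.632.
After the 4% increase: 43157.632 × 1.04 = 44883.93728.
Apply the 9% decrease: 44883.93728 × 0.91 = 40844.3829248.
Apply the 16% increase: 40844.3829248 × 1.16 = 47379.484192768 ≈ 47379.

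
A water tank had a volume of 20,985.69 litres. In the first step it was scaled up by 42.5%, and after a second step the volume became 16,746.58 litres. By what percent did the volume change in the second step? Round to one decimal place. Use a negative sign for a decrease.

-44.0%

After the first step: 20,985.69 × 1.425 = 29904.60825.
Second-step multiplier: 16,746.58 ÷ 29904.60825 ≈ 0.56.
That is a change of -44.0%.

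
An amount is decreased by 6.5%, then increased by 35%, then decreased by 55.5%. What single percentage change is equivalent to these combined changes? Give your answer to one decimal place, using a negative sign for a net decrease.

A 6.5% decrease multiplies by 0.935.
Then a 35% increase: 0.935 × 1.35 = 1.26225.
Then a 55.5% decrease: 1.26225 × 0.445 = 0.56170125.
Overall factor 0.56170125, i.e. -43.8%.

-43.8%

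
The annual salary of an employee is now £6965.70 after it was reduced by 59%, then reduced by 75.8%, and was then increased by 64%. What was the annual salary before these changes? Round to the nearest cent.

£42807.68

Undoing the 64% increase: £6965.70 ÷ 1.64 ≈ £4247.378049.
Undoing the 75.8% decrease: £4247.378049 ÷ 0.242 ≈ £17551.148963.
Undoing the 59% decrease: £17551.148963 ÷ 0.41 ≈ £42807.68.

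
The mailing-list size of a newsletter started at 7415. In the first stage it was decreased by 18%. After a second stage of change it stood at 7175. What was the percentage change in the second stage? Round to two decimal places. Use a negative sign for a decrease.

After the first stage: 7415 × 0.82 = 6080.3.
Second-stage multiplier: 7175 ÷ 6080.3 ≈ 1.18004.
That is a change of 18.00%.

18.00%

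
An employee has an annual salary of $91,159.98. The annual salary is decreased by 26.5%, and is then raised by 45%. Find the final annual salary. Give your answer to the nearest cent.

Each change multiplies by a factor: 0.735 × 1.45 = 1.06575.
$91,159.98 × 1.06575 = $97153.748685 ≈ $97,153.75.

$97,153.75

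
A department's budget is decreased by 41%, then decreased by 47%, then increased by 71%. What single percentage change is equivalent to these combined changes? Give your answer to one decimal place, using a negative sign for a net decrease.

The combined multiplier is 0.59 × 0.53 × 1.71 = 0.534717.
That corresponds to a decrease of 46.5%.

-46.5%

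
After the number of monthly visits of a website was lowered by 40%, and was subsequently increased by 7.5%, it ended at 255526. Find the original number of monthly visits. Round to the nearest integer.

396164

Undoing the 7.5% increase: 255526 ÷ 1.075 ≈ 237698.604651.
Undoing the 40% decrease: 237698.604651 ÷ 0.6 ≈ 396164.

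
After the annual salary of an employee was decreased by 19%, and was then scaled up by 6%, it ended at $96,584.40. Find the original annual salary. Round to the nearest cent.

$112,490.57

The overall multiplier applied was 0.81 × 1.06 = 0.8586.
So the original annual salary was $96,584.40 ÷ 0.8586 ≈ $112,490.57.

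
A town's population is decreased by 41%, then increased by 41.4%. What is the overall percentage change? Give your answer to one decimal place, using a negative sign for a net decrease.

The combined multiplier is 0.59 × 1.414 = 0.83426.
That corresponds to a decrease of 16.6%.

-16.6%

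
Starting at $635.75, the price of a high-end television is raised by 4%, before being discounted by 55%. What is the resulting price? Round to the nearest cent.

$297.53

Each change multiplies by a factor: 1.04 × 0.45 = 0.468.
$635.75 × 0.468 = $297.531 ≈ $297.53.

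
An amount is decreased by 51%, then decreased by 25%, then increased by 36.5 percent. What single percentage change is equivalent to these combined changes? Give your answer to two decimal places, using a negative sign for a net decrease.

-49.84%

A 51% decrease multiplies by 0.49.
Then a 25% decrease: 0.49 × 0.75 = 0.3675.
Then a 36.5% increase: 0.3675 × 1.365 = 0.5016375.
Overall factor 0.5016375, i.e. -49.84%.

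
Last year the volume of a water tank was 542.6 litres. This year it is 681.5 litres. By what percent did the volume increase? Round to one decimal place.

25.6%

Change: 681.5 − 542.6 = 138.9.
Relative to the original: 138.9 ÷ 542.6 ≈ 25.6%.
So the volume increased by 25.6%.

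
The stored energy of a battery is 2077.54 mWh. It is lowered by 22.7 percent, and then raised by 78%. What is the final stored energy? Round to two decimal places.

2858.57 mWh

Each change multiplies by a factor: 0.773 × 1.78 = 1.37594.
2077.54 × 1.37594 = 2858.5703876 ≈ 2858.57.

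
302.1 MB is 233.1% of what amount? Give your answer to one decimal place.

129.6 MB

302.1 MB ÷ 2.331 ≈ 129.6 MB.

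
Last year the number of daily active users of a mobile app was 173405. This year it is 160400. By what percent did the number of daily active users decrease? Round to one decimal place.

Change: 160400 − 173405 = -13005.
Relative to the original: -13005 ÷ 173405 ≈ -7.5%.
So the number of daily active users decreased by 7.5%.

7.5%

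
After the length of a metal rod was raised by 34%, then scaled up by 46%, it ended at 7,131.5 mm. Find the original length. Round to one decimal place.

3,645.2 mm

The overall multiplier applied was 1.34 × 1.46 = 1.9564.
So the original length was 7,131.5 ÷ 1.9564 ≈ 3,645.2 mm.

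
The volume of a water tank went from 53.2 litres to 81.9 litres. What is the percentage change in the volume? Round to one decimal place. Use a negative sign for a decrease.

Change: 81.9 − 53.2 = 28.7.
Relative to the original: 28.7 ÷ 53.2 ≈ 53.9%.

53.9%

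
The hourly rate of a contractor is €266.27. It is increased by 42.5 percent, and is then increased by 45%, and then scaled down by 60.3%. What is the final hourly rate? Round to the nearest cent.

Each change multiplies by a factor: 1.425 × 1.45 × 0.397 = 0.82030125.
€266.27 × 0.82030125 = €218.4216138375 ≈ €218.42.

€218.42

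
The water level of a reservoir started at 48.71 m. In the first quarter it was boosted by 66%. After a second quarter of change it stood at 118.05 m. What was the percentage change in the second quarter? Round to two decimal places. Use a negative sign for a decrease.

46.00%

After the first quarter: 48.71 × 1.66 = 80.8586.
Second-quarter multiplier: 118.05 ÷ 80.8586 ≈ 1.459956.
That is a change of 46.00%.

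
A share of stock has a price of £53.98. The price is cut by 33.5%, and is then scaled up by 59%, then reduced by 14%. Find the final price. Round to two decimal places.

£49.09

33.5% decrease: £53.98 × 0.665 = £35.8967.
Apply the 59% increase: £35.8967 × 1.59 = £57.075753.
14% decrease: £57.075753 × 0.86 = £49.08514758 ≈ £49.09.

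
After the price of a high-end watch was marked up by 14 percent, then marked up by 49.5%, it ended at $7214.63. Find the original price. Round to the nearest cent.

$4233.19

The overall multiplier applied was 1.14 × 1.495 = 1.7043.
So the original price was $7214.63 ÷ 1.7043 ≈ $4233.19.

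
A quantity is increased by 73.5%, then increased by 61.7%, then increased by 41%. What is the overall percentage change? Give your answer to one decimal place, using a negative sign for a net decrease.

295.6%

A 73.5% increase multiplies by 1.735.
Then a 61.7% increase: 1.735 × 1.617 = 2.805495.
Then a 41% increase: 2.805495 × 1.41 = 3.95574795.
Overall factor 3.95574795, i.e. 295.6%.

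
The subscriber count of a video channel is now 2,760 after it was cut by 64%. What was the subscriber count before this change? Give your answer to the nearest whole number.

The overall multiplier applied was 0.36.
So the original subscriber count was 2,760 ÷ 0.36 ≈ 7,667.

7,667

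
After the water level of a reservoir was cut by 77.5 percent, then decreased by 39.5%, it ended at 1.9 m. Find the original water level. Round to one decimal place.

Undoing the 39.5% decrease: 1.9 ÷ 0.605 ≈ 3.140496.
Undoing the 77.5% decrease: 3.140496 ÷ 0.225 ≈ 14.0 m.

14.0 m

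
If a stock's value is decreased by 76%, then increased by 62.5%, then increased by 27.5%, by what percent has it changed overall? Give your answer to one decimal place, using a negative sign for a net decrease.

The combined multiplier is 0.24 × 1.625 × 1.275 = 0.49725.
That corresponds to a decrease of 50.3%.

-50.3%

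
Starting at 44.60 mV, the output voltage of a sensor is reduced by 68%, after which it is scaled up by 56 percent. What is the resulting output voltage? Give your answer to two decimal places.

68% decrease: 44.60 × 0.32 = 14.272.
Apply the 56% increase: 14.272 × 1.56 = 22.26432 ≈ 22.26.

22.26 mV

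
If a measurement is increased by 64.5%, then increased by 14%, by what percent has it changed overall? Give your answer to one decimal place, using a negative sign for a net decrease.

The combined multiplier is 1.645 × 1.14 = 1.8753.
That corresponds to an increase of 87.5%.

87.5%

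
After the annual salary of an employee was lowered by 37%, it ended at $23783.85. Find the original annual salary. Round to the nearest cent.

$37752.14

The overall multiplier applied was 0.63.
So the original annual salary was $23783.85 ÷ 0.63 ≈ $37752.14.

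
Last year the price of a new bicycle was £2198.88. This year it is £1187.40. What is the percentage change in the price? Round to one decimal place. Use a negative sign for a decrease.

Change: £1187.40 − £2198.88 = -£1011.48.
Relative to the original: -£1011.48 ÷ £2198.88 ≈ -46.0%.

-46.0%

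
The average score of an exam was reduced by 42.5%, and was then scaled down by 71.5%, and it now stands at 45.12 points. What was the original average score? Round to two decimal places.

275.33 points

The overall multiplier applied was 0.575 × 0.285 = 0.163875.
So the original average score was 45.12 ÷ 0.163875 ≈ 275.33 points.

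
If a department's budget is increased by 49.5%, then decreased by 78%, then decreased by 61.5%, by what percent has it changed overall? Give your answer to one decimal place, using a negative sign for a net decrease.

-87.3%

The combined multiplier is 1.495 × 0.22 × 0.385 = 0.1266265.
That corresponds to a decrease of 87.3%.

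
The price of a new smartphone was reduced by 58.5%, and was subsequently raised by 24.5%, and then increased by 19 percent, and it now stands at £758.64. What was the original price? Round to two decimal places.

£1,233.88

Undoing the 19% increase: £758.64 ÷ 1.19 ≈ £637.512605.
Undoing the 24.5% increase: £637.512605 ÷ 1.245 ≈ £512.058317.
Undoing the 58.5% decrease: £512.058317 ÷ 0.415 ≈ £1,233.88.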